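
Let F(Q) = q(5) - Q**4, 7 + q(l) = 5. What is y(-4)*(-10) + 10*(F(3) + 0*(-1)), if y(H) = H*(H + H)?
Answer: -1150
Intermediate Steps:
q(l) = -2 (q(l) = -7 + 5 = -2)
F(Q) = -2 - Q**4
y(H) = 2*H**2 (y(H) = H*(2*H) = 2*H**2)
y(-4)*(-10) + 10*(F(3) + 0*(-1)) = (2*(-4)**2)*(-10) + 10*((-2 - 1*3**4) + 0*(-1)) = (2*16)*(-10) + 10*((-2 - 1*81) + 0) = 32*(-10) + 10*((-2 - 81) + 0) = -320 + 10*(-83 + 0) = -320 + 10*(-83) = -320 - 830 = -1150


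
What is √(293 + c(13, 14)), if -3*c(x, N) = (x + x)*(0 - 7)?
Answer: √3183/3 ≈ 18.806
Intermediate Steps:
c(x, N) = 14*x/3 (c(x, N) = -(x + x)*(0 - 7)/3 = -2*x*(-7)/3 = -(-14)*x/3 = 14*x/3)
√(293 + c(13, 14)) = √(293 + (14/3)*13) = √(293 + 182/3) = √(1061/3) = √3183/3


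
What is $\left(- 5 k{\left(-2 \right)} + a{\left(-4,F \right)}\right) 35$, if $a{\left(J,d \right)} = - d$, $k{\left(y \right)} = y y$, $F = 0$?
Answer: $-700$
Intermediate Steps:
$k{\left(y \right)} = y^{2}$
$\left(- 5 k{\left(-2 \right)} + a{\left(-4,F \right)}\right) 35 = \left(- 5 \left(-2\right)^{2} - 0\right) 35 = \left(\left(-5\right) 4 + 0\right) 35 = \left(-20 + 0\right) 35 = \left(-20\right) 35 = -700$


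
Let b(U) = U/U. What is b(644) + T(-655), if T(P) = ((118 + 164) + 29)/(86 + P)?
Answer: 258/569 ≈ 0.45343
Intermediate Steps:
T(P) = 311/(86 + P) (T(P) = (282 + 29)/(86 + P) = 311/(86 + P))
b(U) = 1
b(644) + T(-655) = 1 + 311/(86 - 655) = 1 + 311/(-569) = 1 + 311*(-1/569) = 1 - 311/569 = 258/569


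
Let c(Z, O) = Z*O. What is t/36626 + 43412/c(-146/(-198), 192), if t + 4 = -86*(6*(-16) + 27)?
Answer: 6562245757/21389584 ≈ 306.80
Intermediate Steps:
c(Z, O) = O*Z
t = 5930 (t = -4 - 86*(6*(-16) + 27) = -4 - 86*(-96 + 27) = -4 - 86*(-69) = -4 + 5934 = 5930)
t/36626 + 43412/c(-146/(-198), 192) = 5930/36626 + 43412/((192*(-146/(-198)))) = 5930*(1/36626) + 43412/((192*(-146*(-1/198)))) = 2965/18313 + 43412/((192*(73/99))) = 2965/18313 + 43412/(4672/33) = 2965/18313 + 43412*(33/4672) = 2965/18313 + 358149/1168 = 6562245757/21389584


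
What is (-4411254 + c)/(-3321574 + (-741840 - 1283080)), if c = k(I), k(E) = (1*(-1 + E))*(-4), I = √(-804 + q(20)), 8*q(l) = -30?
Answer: 2205625/2673247 + 3*I*√359/2673247 ≈ 0.82507 + 2.1263e-5*I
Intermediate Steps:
q(l) = -15/4 (q(l) = (⅛)*(-30) = -15/4)
I = 3*I*√359/2 (I = √(-804 - 15/4) = √(-3231/4) = 3*I*√359/2 ≈ 28.421*I)
k(E) = 4 - 4*E (k(E) = (-1 + E)*(-4) = 4 - 4*E)
c = 4 - 6*I*√359 ≈ 4.0 - 113.68*I
(-4411254 + c)/(-3321574 + (-741840 - 1283080)) = (-4411254 + (4 - 6*I*√359))/(-3321574 + (-741840 - 1283080)) = (-4411250 - 6*I*√359)/(-3321574 - 2024920) = (-4411250 - 6*I*√359)/(-5346494) = (-4411250 - 6*I*√359)*(-1/5346494) = 2205625/2673247 + 3*I*√359/2673247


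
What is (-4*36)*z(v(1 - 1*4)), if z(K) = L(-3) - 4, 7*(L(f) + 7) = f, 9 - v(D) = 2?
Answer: 11520/7 ≈ 1645.7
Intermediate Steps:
v(D) = 7 (v(D) = 9 - 1*2 = 9 - 2 = 7)
L(f) = -7 + f/7
z(K) = -80/7 (z(K) = (-7 + (⅐)*(-3)) - 4 = (-7 - 3/7) - 4 = -52/7 - 4 = -80/7)
(-4*36)*z(v(1 - 1*4)) = -4*36*(-80/7) = -144*(-80/7) = 11520/7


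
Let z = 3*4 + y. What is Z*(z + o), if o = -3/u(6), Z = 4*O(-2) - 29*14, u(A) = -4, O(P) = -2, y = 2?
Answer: -12213/2 ≈ -6106.5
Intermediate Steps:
z = 14 (z = 3*4 + 2 = 12 + 2 = 14)
Z = -414 (Z = 4*(-2) - 29*14 = -8 - 406 = -414)
o = ¾ (o = -3/(-4) = -3*(-¼) = ¾ ≈ 0.75000)
Z*(z + o) = -414*(14 + ¾) = -414*59/4 = -12213/2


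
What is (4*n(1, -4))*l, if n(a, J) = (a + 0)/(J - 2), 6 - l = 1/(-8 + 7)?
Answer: -14/3 ≈ -4.6667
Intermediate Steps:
l = 7 (l = 6 - 1/(-8 + 7) = 6 - 1/(-1) = 6 - 1*(-1) = 6 + 1 = 7)
n(a, J) = a/(-2 + J)
(4*n(1, -4))*l = (4*(1/(-2 - 4)))*7 = (4*(1/(-6)))*7 = (4*(1*(-1/6)))*7 = (4*(-1/6))*7 = -2/3*7 = -14/3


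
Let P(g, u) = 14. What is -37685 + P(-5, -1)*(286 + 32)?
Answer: -33233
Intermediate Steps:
-37685 + P(-5, -1)*(286 + 32) = -37685 + 14*(286 + 32) = -37685 + 14*318 = -37685 + 4452 = -33233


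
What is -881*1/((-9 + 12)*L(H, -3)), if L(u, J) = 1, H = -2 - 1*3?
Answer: -881/3 ≈ -293.67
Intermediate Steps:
H = -5 (H = -2 - 3 = -5)
-881*1/((-9 + 12)*L(H, -3)) = -881/(-9 + 12) = -881/(3*1) = -881/3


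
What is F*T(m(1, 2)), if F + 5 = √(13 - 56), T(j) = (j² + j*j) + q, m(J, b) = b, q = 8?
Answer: -80 + 16*I*√43 ≈ -80.0 + 104.92*I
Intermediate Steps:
T(j) = 8 + 2*j² (T(j) = (j² + j*j) + 8 = (j² + j²) + 8 = 2*j² + 8 = 8 + 2*j²)
F = -5 + I*√43 (F = -5 + √(13 - 56) = -5 + √(-43) = -5 + I*√43 ≈ -5.0 + 6.5574*I)
F*T(m(1, 2)) = (-5 + I*√43)*(8 + 2*2²) = (-5 + I*√43)*(8 + 2*4) = (-5 + I*√43)*(8 + 8) = (-5 + I*√43)*16 = -80 + 16*I*√43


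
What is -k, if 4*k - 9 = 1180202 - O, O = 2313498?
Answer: 1133287/4 ≈ 2.8332e+5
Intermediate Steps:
k = -1133287/4 (k = 9/4 + (1180202 - 1*2313498)/4 = 9/4 + (1180202 - 2313498)/4 = 9/4 + (¼)*(-1133296) = 9/4 - 283324 = -1133287/4 ≈ -2.8332e+5)
-k = -1*(-1133287/4) = 1133287/4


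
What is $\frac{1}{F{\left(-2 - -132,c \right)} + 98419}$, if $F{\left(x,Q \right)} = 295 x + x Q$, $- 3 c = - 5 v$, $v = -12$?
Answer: $\frac{1}{134169} \approx 7.4533 \cdot 10^{-6}$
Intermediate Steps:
$c = -20$ ($c = - \frac{\left(-5\right) \left(-12\right)}{3} = \left(- \frac{1}{3}\right) 60 = -20$)
$F{\left(x,Q \right)} = 295 x + Q x$
$\frac{1}{F{\left(-2 - -132,c \right)} + 98419} = \frac{1}{\left(-2 - -132\right) \left(295 - 20\right) + 98419} = \frac{1}{\left(-2 + 132\right) 275 + 98419} = \frac{1}{130 \cdot 275 + 98419} = \frac{1}{35750 + 98419} = \frac{1}{134169}$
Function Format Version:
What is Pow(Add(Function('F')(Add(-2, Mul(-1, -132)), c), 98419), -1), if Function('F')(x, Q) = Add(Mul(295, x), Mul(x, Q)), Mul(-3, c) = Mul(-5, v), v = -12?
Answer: Rational(1, 134169) ≈ 7.4533e-6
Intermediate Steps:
c = -20 (c = Mul(Rational(-1, 3), Mul(-5, -12)) = Mul(Rational(-1, 3), 60) = -20)
Function('F')(x, Q) = Add(Mul(295, x), Mul(Q, x))
Pow(Add(Function('F')(Add(-2, Mul(-1, -132)), c), 98419), -1) = Pow(Add(Mul(Add(-2, Mul(-1, -132)), Add(295, -20)), 98419), -1) = Pow(Add(Mul(Add(-2, 132), 275), 98419), -1) = Pow(Add(Mul(130, 275), 98419), -1) = Pow(Add(35750, 98419), -1) = Pow(134169, -1) = Rational(1, 134169)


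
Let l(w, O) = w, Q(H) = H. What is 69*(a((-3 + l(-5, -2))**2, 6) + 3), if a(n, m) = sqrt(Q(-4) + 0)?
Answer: 207 + 138*I ≈ 207.0 + 138.0*I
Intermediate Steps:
a(n, m) = 2*I (a(n, m) = sqrt(-4 + 0) = sqrt(-4) = 2*I)
69*(a((-3 + l(-5, -2))**2, 6) + 3) = 69*(2*I + 3) = 69*(3 + 2*I) = 207 + 138*I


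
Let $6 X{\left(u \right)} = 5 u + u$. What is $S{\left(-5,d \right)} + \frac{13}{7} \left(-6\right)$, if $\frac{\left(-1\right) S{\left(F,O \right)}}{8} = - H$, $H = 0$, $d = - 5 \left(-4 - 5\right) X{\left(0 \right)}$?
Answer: $- \frac{78}{7} \approx -11.143$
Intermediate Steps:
$X{\left(u \right)} = u$ ($X{\left(u \right)} = \frac{5 u + u}{6} = \frac{6 u}{6} = u$)
$d = 0$ ($d = - 5 \left(-4 - 5\right) 0 = \left(-5\right) \left(-9\right) 0 = 45 \cdot 0 = 0$)
$S{\left(F,O \right)} = 0$ ($S{\left(F,O \right)} = - 8 \left(\left(-1\right) 0\right) = \left(-8\right) 0 = 0$)
$S{\left(-5,d \right)} + \frac{13}{7} \left(-6\right) = 0 + \frac{13}{7} \left(-6\right) = 0 - \frac{78}{7} = - \frac{78}{7}$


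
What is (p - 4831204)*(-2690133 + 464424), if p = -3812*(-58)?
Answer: 10260758866572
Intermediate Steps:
p = 221096
(p - 4831204)*(-2690133 + 464424) = (221096 - 4831204)*(-2690133 + 464424) = -4610108*(-2225709) = 10260758866572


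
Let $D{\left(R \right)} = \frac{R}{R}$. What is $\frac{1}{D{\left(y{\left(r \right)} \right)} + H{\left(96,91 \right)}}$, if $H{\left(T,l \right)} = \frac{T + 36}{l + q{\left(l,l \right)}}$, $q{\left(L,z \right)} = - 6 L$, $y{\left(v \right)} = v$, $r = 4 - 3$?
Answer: $\frac{455}{323} \approx 1.4087$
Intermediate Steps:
$r = 1$ ($r = 4 - 3 = 1$)
$D{\left(R \right)} = 1$
$H{\left(T,l \right)} = - \frac{36 + T}{5 l}$ ($H{\left(T,l \right)} = \frac{T + 36}{l - 6 l} = \frac{36 + T}{\left(-5\right) l} = \left(36 + T\right) \left(- \frac{1}{5 l}\right) = - \frac{36 + T}{5 l}$)
$\frac{1}{D{\left(y{\left(r \right)} \right)} + H{\left(96,91 \right)}} = \frac{1}{1 + \frac{-36 - 96}{5 \cdot 91}} = \frac{1}{1 + \frac{1}{5} \cdot \frac{1}{91} \left(-36 - 96\right)} = \frac{1}{1 + \frac{1}{5} \cdot \frac{1}{91} \left(-132\right)} = \frac{1}{1 - \frac{132}{455}} = \frac{1}{\frac{323}{455}} = \frac{455}{323}$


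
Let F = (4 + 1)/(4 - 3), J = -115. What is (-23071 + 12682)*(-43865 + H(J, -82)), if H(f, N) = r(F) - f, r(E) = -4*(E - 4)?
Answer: 454560306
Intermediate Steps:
F = 5 (F = 5/1 = 5*1 = 5)
r(E) = 16 - 4*E (r(E) = -4*(-4 + E) = 16 - 4*E)
H(f, N) = -4 - f (H(f, N) = (16 - 4*5) - f = (16 - 20) - f = -4 - f)
(-23071 + 12682)*(-43865 + H(J, -82)) = (-23071 + 12682)*(-43865 + (-4 - 1*(-115))) = -10389*(-43865 + (-4 + 115)) = -10389*(-43865 + 111) = -10389*(-43754) = 454560306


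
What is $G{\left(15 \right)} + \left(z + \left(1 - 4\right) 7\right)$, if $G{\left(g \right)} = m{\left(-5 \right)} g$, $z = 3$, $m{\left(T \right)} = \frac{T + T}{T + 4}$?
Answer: $132$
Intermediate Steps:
$m{\left(T \right)} = \frac{2 T}{4 + T}$
$G{\left(g \right)} = 10 g$ ($G{\left(g \right)} = 2 \left(-5\right) \frac{1}{4 - 5} g = 2 \left(-5\right) \frac{1}{-1} g = 2 \left(-5\right) \left(-1\right) g = 10 g$)
$G{\left(15 \right)} + \left(z + \left(1 - 4\right) 7\right) = 10 \cdot 15 + \left(3 + \left(1 - 4\right) 7\right) = 150 + \left(3 + \left(1 - 4\right) 7\right) = 150 + \left(3 - 21\right) = 150 - 18 = 132$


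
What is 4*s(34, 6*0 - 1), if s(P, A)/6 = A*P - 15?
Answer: -1176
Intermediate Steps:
s(P, A) = -90 + 6*A*P (s(P, A) = 6*(A*P - 15) = 6*(-15 + A*P) = -90 + 6*A*P)
4*s(34, 6*0 - 1) = 4*(-90 + 6*(6*0 - 1)*34) = 4*(-90 + 6*(0 - 1)*34) = 4*(-90 + 6*(-1)*34) = 4*(-90 - 204) = 4*(-294) = -1176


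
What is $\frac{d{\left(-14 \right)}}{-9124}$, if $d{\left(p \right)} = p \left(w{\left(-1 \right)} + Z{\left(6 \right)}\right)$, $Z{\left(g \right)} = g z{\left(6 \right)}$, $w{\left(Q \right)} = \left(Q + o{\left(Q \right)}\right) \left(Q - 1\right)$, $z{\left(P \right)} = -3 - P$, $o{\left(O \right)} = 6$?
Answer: $- \frac{224}{2281} \approx -0.098203$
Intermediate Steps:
$w{\left(Q \right)} = \left(-1 + Q\right) \left(6 + Q\right)$ ($w{\left(Q \right)} = \left(Q + 6\right) \left(Q - 1\right) = \left(6 + Q\right) \left(-1 + Q\right) = \left(-1 + Q\right) \left(6 + Q\right)$)
$Z{\left(g \right)} = - 9 g$ ($Z{\left(g \right)} = g \left(-3 - 6\right) = g \left(-9\right) = - 9 g$)
$d{\left(p \right)} = - 64 p$ ($d{\left(p \right)} = p \left(\left(-6 + \left(-1\right)^{2} + 5 \left(-1\right)\right) - 54\right) = p \left(\left(-6 + 1 - 5\right) - 54\right) = p \left(-10 - 54\right) = p \left(-64\right) = - 64 p$)
$\frac{d{\left(-14 \right)}}{-9124} = \frac{\left(-64\right) \left(-14\right)}{-9124} = 896 \left(- \frac{1}{9124}\right) = - \frac{224}{2281}$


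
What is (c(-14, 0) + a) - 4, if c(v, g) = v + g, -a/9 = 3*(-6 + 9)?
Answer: -99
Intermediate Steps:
a = -81 (a = -27*(-6 + 9) = -27*3 = -9*9 = -81)
c(v, g) = g + v
(c(-14, 0) + a) - 4 = ((0 - 14) - 81) - 4 = (-14 - 81) - 4 = -95 - 4 = -99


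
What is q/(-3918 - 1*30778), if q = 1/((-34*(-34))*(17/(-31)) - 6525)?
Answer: 31/7699979192 ≈ 4.0260e-9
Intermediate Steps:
q = -31/221927 (q = 1/(1156*(17*(-1/31)) - 6525) = 1/(1156*(-17/31) - 6525) = 1/(-19652/31 - 6525) = 1/(-221927/31) = -31/221927 ≈ -0.00013969)
q/(-3918 - 1*30778) = -31/(221927*(-3918 - 1*30778)) = -31/(221927*(-3918 - 30778)) = -31/221927/(-34696) = -31/221927*(-1/34696) = 31/7699979192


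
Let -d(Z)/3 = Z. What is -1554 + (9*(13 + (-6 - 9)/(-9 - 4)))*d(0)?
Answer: -1554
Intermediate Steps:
d(Z) = -3*Z
-1554 + (9*(13 + (-6 - 9)/(-9 - 4)))*d(0) = -1554 + (9*(13 + (-6 - 9)/(-9 - 4)))*(-3*0) = -1554 + (9*(13 - 15/(-13)))*0 = -1554 + (9*(13 - 15*(-1/13)))*0 = -1554 + (9*(13 + 15/13))*0 = -1554 + (9*(184/13))*0 = -1554 + (1656/13)*0 = -1554 + 0 = -1554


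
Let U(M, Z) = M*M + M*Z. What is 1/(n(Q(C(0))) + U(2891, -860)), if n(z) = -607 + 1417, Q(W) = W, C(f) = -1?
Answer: 1/5872431 ≈ 1.7029e-7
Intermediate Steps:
U(M, Z) = M² + M*Z
n(z) = 810
1/(n(Q(C(0))) + U(2891, -860)) = 1/(810 + 2891*(2891 - 860)) = 1/(810 + 2891*2031) = 1/(810 + 5871621) = 1/5872431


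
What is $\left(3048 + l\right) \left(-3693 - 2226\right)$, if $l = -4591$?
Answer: $9133017$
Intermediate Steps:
$\left(3048 + l\right) \left(-3693 - 2226\right) = \left(3048 - 4591\right) \left(-3693 - 2226\right) = \left(-1543\right) \left(-5919\right) = 9133017$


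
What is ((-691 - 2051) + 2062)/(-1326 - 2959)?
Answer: 136/857 ≈ 0.15869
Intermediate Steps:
((-691 - 2051) + 2062)/(-1326 - 2959) = (-2742 + 2062)/(-4285) = -680*(-1/4285) = 136/857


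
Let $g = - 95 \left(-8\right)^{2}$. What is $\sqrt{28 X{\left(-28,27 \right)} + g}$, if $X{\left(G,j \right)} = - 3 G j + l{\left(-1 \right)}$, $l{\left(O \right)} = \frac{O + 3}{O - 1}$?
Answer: $2 \sqrt{14349} \approx 239.57$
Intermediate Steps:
$l{\left(O \right)} = \frac{3 + O}{-1 + O}$
$g = -6080$ ($g = \left(-95\right) 64 = -6080$)
$X{\left(G,j \right)} = -1 - 3 G j$ ($X{\left(G,j \right)} = - 3 G j + \frac{3 - 1}{-1 - 1} = - 3 G j + \frac{1}{-2} \cdot 2 = - 3 G j - 1 = -1 - 3 G j$)
$\sqrt{28 X{\left(-28,27 \right)} + g} = \sqrt{28 \left(-1 - \left(-84\right) 27\right) - 6080} = \sqrt{28 \left(-1 + 2268\right) - 6080} = \sqrt{28 \cdot 2267 - 6080} = \sqrt{63476 - 6080} = \sqrt{57396} = 2 \sqrt{14349}$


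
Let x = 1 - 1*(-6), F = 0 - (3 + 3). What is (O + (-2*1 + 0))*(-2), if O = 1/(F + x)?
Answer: 2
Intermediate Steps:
F = -6 (F = 0 - 1*6 = 0 - 6 = -6)
x = 7 (x = 1 + 6 = 7)
O = 1 (O = 1/(-6 + 7) = 1/1 = 1)
(O + (-2*1 + 0))*(-2) = (1 + (-2*1 + 0))*(-2) = (1 + (-2 + 0))*(-2) = (1 - 2)*(-2) = -1*(-2) = 2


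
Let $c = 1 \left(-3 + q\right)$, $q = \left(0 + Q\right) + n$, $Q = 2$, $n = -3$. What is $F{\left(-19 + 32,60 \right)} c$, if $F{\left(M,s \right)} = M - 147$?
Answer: $536$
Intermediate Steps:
$F{\left(M,s \right)} = -147 + M$
$q = -1$ ($q = \left(0 + 2\right) - 3 = 2 - 3 = -1$)
$c = -4$ ($c = 1 \left(-3 - 1\right) = 1 \left(-4\right) = -4$)
$F{\left(-19 + 32,60 \right)} c = \left(-147 + \left(-19 + 32\right)\right) \left(-4\right) = \left(-147 + 13\right) \left(-4\right) = \left(-134\right) \left(-4\right) = 536$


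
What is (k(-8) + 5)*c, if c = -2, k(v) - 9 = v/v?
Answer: -30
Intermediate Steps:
k(v) = 10 (k(v) = 9 + v/v = 9 + 1 = 10)
(k(-8) + 5)*c = (10 + 5)*(-2) = 15*(-2) = -30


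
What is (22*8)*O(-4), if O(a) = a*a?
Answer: 2816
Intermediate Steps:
O(a) = a²
(22*8)*O(-4) = (22*8)*(-4)² = 176*16 = 2816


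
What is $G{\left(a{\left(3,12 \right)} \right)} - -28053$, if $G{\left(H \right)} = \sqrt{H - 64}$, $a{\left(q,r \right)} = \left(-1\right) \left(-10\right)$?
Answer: $28053 + 3 i \sqrt{6} \approx 28053.0 + 7.3485 i$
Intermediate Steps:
$a{\left(q,r \right)} = 10$
$G{\left(H \right)} = \sqrt{-64 + H}$ ($G{\left(H \right)} = \sqrt{H - 64} = \sqrt{-64 + H}$)
$G{\left(a{\left(3,12 \right)} \right)} - -28053 = \sqrt{-64 + 10} - -28053 = \sqrt{-54} + 28053 = 3 i \sqrt{6} + 28053 = 28053 + 3 i \sqrt{6}$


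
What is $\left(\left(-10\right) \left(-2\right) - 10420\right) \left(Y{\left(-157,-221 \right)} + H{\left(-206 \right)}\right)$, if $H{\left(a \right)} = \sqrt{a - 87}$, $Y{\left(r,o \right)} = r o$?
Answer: $-360848800 - 10400 i \sqrt{293} \approx -3.6085 \cdot 10^{8} - 1.7802 \cdot 10^{5} i$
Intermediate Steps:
$Y{\left(r,o \right)} = o r$
$H{\left(a \right)} = \sqrt{-87 + a}$
$\left(\left(-10\right) \left(-2\right) - 10420\right) \left(Y{\left(-157,-221 \right)} + H{\left(-206 \right)}\right) = \left(\left(-10\right) \left(-2\right) - 10420\right) \left(\left(-221\right) \left(-157\right) + \sqrt{-87 - 206}\right) = \left(20 - 10420\right) \left(34697 + \sqrt{-293}\right) = - 10400 \left(34697 + i \sqrt{293}\right) = -360848800 - 10400 i \sqrt{293}$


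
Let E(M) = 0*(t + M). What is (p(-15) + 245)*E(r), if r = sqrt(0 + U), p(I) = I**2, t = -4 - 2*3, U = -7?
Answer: 0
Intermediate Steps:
t = -10 (t = -4 - 6 = -10)
r = I*sqrt(7) (r = sqrt(0 - 7) = sqrt(-7) = I*sqrt(7) ≈ 2.6458*I)
E(M) = 0 (E(M) = 0*(-10 + M) = 0)
(p(-15) + 245)*E(r) = ((-15)**2 + 245)*0 = (225 + 245)*0 = 470*0 = 0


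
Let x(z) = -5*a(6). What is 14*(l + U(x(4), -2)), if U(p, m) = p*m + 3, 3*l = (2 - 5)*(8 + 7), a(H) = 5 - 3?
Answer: 112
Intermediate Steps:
a(H) = 2
l = -15 (l = ((2 - 5)*(8 + 7))/3 = (-3*15)/3 = (1/3)*(-45) = -15)
x(z) = -10 (x(z) = -5*2 = -10)
U(p, m) = 3 + m*p (U(p, m) = m*p + 3 = 3 + m*p)
14*(l + U(x(4), -2)) = 14*(-15 + (3 - 2*(-10))) = 14*(-15 + (3 + 20)) = 14*(-15 + 23) = 14*8 = 112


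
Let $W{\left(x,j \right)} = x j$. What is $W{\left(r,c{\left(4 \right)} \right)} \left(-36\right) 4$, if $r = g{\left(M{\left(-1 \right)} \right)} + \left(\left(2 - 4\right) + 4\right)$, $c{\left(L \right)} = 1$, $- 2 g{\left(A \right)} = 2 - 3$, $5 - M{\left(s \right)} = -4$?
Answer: $-360$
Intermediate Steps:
$M{\left(s \right)} = 9$ ($M{\left(s \right)} = 5 - -4 = 5 + 4 = 9$)
$g{\left(A \right)} = \frac{1}{2}$ ($g{\left(A \right)} = - \frac{2 - 3}{2} = \left(- \frac{1}{2}\right) \left(-1\right) = \frac{1}{2}$)
$r = \frac{5}{2}$ ($r = \frac{1}{2} + \left(\left(2 - 4\right) + 4\right) = \frac{1}{2} + \left(-2 + 4\right) = \frac{1}{2} + 2 = \frac{5}{2} \approx 2.5$)
$W{\left(x,j \right)} = j x$
$W{\left(r,c{\left(4 \right)} \right)} \left(-36\right) 4 = 1 \cdot \frac{5}{2} \left(-36\right) 4 = \frac{5}{2} \left(-36\right) 4 = \left(-90\right) 4 = -360$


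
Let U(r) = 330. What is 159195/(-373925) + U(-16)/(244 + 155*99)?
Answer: -471659121/1165823365 ≈ -0.40457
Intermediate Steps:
159195/(-373925) + U(-16)/(244 + 155*99) = 159195/(-373925) + 330/(244 + 155*99) = 159195*(-1/373925) + 330/(244 + 15345) = -31839/74785 + 330/15589 = -471659121/1165823365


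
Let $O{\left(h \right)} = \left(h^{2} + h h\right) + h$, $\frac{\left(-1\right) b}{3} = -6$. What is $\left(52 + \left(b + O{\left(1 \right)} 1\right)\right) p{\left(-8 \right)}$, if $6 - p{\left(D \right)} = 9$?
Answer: $-219$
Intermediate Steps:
$b = 18$ ($b = \left(-3\right) \left(-6\right) = 18$)
$p{\left(D \right)} = -3$ ($p{\left(D \right)} = 6 - 9 = -3$)
$O{\left(h \right)} = h + 2 h^{2}$ ($O{\left(h \right)} = \left(h^{2} + h^{2}\right) + h = 2 h^{2} + h = h + 2 h^{2}$)
$\left(52 + \left(b + O{\left(1 \right)} 1\right)\right) p{\left(-8 \right)} = \left(52 + \left(18 + 1 \left(1 + 2 \cdot 1\right) 1\right)\right) \left(-3\right) = \left(52 + \left(18 + 1 \left(1 + 2\right) 1\right)\right) \left(-3\right) = \left(52 + \left(18 + 1 \cdot 3 \cdot 1\right)\right) \left(-3\right) = \left(52 + \left(18 + 3 \cdot 1\right)\right) \left(-3\right) = \left(52 + \left(18 + 3\right)\right) \left(-3\right) = \left(52 + 21\right) \left(-3\right) = 73 \left(-3\right) = -219$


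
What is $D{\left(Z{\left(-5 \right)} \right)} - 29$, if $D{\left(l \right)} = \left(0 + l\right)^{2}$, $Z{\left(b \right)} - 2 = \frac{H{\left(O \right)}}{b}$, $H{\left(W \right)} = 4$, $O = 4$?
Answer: $- \frac{689}{25} \approx -27.56$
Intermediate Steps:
$Z{\left(b \right)} = 2 + \frac{4}{b}$
$D{\left(l \right)} = l^{2}$
$D{\left(Z{\left(-5 \right)} \right)} - 29 = \left(2 + \frac{4}{-5}\right)^{2} - 29 = \left(2 + 4 \left(- \frac{1}{5}\right)\right)^{2} - 29 = \left(2 - \frac{4}{5}\right)^{2} - 29 = \left(\frac{6}{5}\right)^{2} - 29 = \frac{36}{25} - 29 = - \frac{689}{25}$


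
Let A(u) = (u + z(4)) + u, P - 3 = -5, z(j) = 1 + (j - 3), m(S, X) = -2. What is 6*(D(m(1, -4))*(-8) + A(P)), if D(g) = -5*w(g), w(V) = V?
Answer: -492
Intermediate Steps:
z(j) = -2 + j (z(j) = 1 + (-3 + j) = -2 + j)
P = -2 (P = 3 - 5 = -2)
A(u) = 2 + 2*u (A(u) = (u + (-2 + 4)) + u = (u + 2) + u = (2 + u) + u = 2 + 2*u)
D(g) = -5*g
6*(D(m(1, -4))*(-8) + A(P)) = 6*(-5*(-2)*(-8) + (2 + 2*(-2))) = 6*(10*(-8) + (2 - 4)) = 6*(-80 - 2) = 6*(-82) = -492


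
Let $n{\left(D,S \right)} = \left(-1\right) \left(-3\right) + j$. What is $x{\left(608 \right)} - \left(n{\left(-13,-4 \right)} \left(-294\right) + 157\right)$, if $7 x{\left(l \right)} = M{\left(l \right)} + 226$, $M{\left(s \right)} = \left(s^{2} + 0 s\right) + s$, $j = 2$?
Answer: $\frac{379689}{7} \approx 54241.0$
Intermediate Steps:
$n{\left(D,S \right)} = 5$ ($n{\left(D,S \right)} = \left(-1\right) \left(-3\right) + 2 = 3 + 2 = 5$)
$M{\left(s \right)} = s + s^{2}$ ($M{\left(s \right)} = \left(s^{2} + 0\right) + s = s^{2} + s = s + s^{2}$)
$x{\left(l \right)} = \frac{226}{7} + \frac{l \left(1 + l\right)}{7}$ ($x{\left(l \right)} = \frac{l \left(1 + l\right) + 226}{7} = \frac{226 + l \left(1 + l\right)}{7} = \frac{226}{7} + \frac{l \left(1 + l\right)}{7}$)
$x{\left(608 \right)} - \left(n{\left(-13,-4 \right)} \left(-294\right) + 157\right) = \left(\frac{226}{7} + \frac{1}{7} \cdot 608 \left(1 + 608\right)\right) - \left(5 \left(-294\right) + 157\right) = \left(\frac{226}{7} + \frac{1}{7} \cdot 608 \cdot 609\right) - \left(-1470 + 157\right) = \left(\frac{226}{7} + 52896\right) - -1313 = \frac{370498}{7} + 1313 = \frac{379689}{7}$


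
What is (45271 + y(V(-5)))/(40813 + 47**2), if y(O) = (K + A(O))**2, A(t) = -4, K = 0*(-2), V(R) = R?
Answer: 45287/43022 ≈ 1.0526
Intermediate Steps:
K = 0
y(O) = 16 (y(O) = (0 - 4)**2 = (-4)**2 = 16)
(45271 + y(V(-5)))/(40813 + 47**2) = (45271 + 16)/(40813 + 47**2) = 45287/(40813 + 2209) = 45287/43022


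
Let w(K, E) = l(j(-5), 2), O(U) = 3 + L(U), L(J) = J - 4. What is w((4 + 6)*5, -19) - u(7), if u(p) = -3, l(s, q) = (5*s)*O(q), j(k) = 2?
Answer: 13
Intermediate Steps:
L(J) = -4 + J
O(U) = -1 + U (O(U) = 3 + (-4 + U) = -1 + U)
l(s, q) = 5*s*(-1 + q) (l(s, q) = (5*s)*(-1 + q) = 5*s*(-1 + q))
w(K, E) = 10 (w(K, E) = 5*2*(-1 + 2) = 5*2*1 = 10)
w((4 + 6)*5, -19) - u(7) = 10 - 1*(-3) = 10 + 3 = 13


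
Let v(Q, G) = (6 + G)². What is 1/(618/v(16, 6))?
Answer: 24/103 ≈ 0.23301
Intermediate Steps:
1/(618/v(16, 6)) = 1/(618/((6 + 6)²)) = 1/(618/(12²)) = 1/(618/144) = 1/(618*(1/144)) = 1/(103/24) = 24/103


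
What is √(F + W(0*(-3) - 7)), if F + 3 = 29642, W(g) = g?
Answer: 8*√463 ≈ 172.14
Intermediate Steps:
F = 29639 (F = -3 + 29642 = 29639)
√(F + W(0*(-3) - 7)) = √(29639 + (0*(-3) - 7)) = √(29639 + (0 - 7)) = √(29639 - 7) = √29632 = 8*√463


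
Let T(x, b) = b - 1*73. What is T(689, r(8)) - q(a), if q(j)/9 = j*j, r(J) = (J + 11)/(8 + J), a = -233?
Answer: -7818765/16 ≈ -4.8867e+5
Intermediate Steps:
r(J) = (11 + J)/(8 + J)
q(j) = 9*j² (q(j) = 9*(j*j) = 9*j²)
T(x, b) = -73 + b (T(x, b) = b - 73 = -73 + b)
T(689, r(8)) - q(a) = (-73 + (11 + 8)/(8 + 8)) - 9*(-233)² = (-73 + 19/16) - 9*54289 = (-73 + (1/16)*19) - 1*488601 = (-73 + 19/16) - 488601 = -1149/16 - 488601 = -7818765/16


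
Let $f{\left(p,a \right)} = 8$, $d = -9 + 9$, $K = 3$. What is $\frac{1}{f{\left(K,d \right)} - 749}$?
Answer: $- \frac{1}{741} \approx -0.0013495$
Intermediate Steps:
$d = 0$
$\frac{1}{f{\left(K,d \right)} - 749} = \frac{1}{8 - 749} = \frac{1}{-741} = - \frac{1}{741}$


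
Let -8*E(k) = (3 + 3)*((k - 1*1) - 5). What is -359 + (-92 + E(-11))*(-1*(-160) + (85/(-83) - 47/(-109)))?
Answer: -117538736/9047 ≈ -12992.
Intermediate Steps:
E(k) = 9/2 - 3*k/4 (E(k) = -(3 + 3)*((k - 1*1) - 5)/8 = -3*((k - 1) - 5)/4 = -3*((-1 + k) - 5)/4 = -3*(-6 + k)/4 = -(-36 + 6*k)/8 = 9/2 - 3*k/4)
-359 + (-92 + E(-11))*(-1*(-160) + (85/(-83) - 47/(-109))) = -359 + (-92 + (9/2 - 3/4*(-11)))*(-1*(-160) + (85/(-83) - 47/(-109))) = -359 + (-92 + (9/2 + 33/4))*(160 + (85*(-1/83) - 47*(-1/109))) = -359 + (-92 + 51/4)*(160 + (-85/83 + 47/109)) = -359 - 317*(160 - 5364/9047)/4 = -359 - 317/4*1442156/9047 = -359 - 114290863/9047 = -117538736/9047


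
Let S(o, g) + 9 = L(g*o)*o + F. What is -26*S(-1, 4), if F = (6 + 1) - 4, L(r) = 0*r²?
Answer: 156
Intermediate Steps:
L(r) = 0
F = 3 (F = 7 - 4 = 3)
S(o, g) = -6 (S(o, g) = -9 + (0*o + 3) = -9 + (0 + 3) = -9 + 3 = -6)
-26*S(-1, 4) = -26*(-6) = 156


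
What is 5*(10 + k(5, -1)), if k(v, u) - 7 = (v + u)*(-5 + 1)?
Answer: 5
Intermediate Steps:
k(v, u) = 7 - 4*u - 4*v (k(v, u) = 7 + (v + u)*(-5 + 1) = 7 + (u + v)*(-4) = 7 + (-4*u - 4*v) = 7 - 4*u - 4*v)
5*(10 + k(5, -1)) = 5*(10 + (7 - 4*(-1) - 4*5)) = 5*(10 + (7 + 4 - 20)) = 5*(10 - 9) = 5*1 = 5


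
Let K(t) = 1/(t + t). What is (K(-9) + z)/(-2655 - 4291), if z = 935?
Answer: -16829/125028 ≈ -0.13460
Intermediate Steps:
K(t) = 1/(2*t)
(K(-9) + z)/(-2655 - 4291) = ((½)/(-9) + 935)/(-2655 - 4291) = ((½)*(-⅑) + 935)/(-6946) = (-1/18 + 935)*(-1/6946) = (16829/18)*(-1/6946) = -16829/125028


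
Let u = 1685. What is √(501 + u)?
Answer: √2186 ≈ 46.755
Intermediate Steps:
√(501 + u) = √(501 + 1685) = √2186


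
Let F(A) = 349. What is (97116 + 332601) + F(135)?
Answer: 430066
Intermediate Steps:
(97116 + 332601) + F(135) = (97116 + 332601) + 349 = 429717 + 349 = 430066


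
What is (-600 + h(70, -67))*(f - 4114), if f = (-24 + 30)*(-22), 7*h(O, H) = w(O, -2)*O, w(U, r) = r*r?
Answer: 2377760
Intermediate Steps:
w(U, r) = r²
h(O, H) = 4*O/7 (h(O, H) = ((-2)²*O)/7 = (4*O)/7 = 4*O/7)
f = -132 (f = 6*(-22) = -132)
(-600 + h(70, -67))*(f - 4114) = (-600 + (4/7)*70)*(-132 - 4114) = (-600 + 40)*(-4246) = -560*(-4246) = 2377760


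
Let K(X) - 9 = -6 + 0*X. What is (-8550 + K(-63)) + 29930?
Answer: 21383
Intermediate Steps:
K(X) = 3 (K(X) = 9 + (-6 + 0*X) = 9 + (-6 + 0) = 9 - 6 = 3)
(-8550 + K(-63)) + 29930 = (-8550 + 3) + 29930 = -8547 + 29930 = 21383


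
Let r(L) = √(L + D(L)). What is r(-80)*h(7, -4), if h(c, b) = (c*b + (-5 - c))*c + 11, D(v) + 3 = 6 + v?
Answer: -269*I*√157 ≈ -3370.6*I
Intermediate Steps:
D(v) = 3 + v (D(v) = -3 + (6 + v) = 3 + v)
r(L) = √(3 + 2*L) (r(L) = √(L + (3 + L)) = √(3 + 2*L))
h(c, b) = 11 + c*(-5 - c + b*c) (h(c, b) = (b*c + (-5 - c))*c + 11 = (-5 - c + b*c)*c + 11 = c*(-5 - c + b*c) + 11 = 11 + c*(-5 - c + b*c))
r(-80)*h(7, -4) = √(3 + 2*(-80))*(11 - 1*7² - 5*7 - 4*7²) = √(3 - 160)*(11 - 1*49 - 35 - 4*49) = √(-157)*(11 - 49 - 35 - 196) = (I*√157)*(-269) = -269*I*√157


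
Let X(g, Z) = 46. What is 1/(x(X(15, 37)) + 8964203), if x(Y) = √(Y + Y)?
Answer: 8964203/80356935425117 - 2*√23/80356935425117 ≈ 1.1155e-7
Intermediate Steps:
x(Y) = √2*√Y (x(Y) = √(2*Y) = √2*√Y)
1/(x(X(15, 37)) + 8964203) = 1/(√2*√46 + 8964203) = 1/(2*√23 + 8964203) = 1/(8964203 + 2*√23)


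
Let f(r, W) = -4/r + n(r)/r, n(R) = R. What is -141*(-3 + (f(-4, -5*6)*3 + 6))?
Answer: -1269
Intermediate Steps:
f(r, W) = 1 - 4/r (f(r, W) = -4/r + r/r = -4/r + 1 = 1 - 4/r)
-141*(-3 + (f(-4, -5*6)*3 + 6)) = -141*(-3 + (((-4 - 4)/(-4))*3 + 6)) = -141*(-3 + (-¼*(-8)*3 + 6)) = -141*(-3 + (2*3 + 6)) = -141*(-3 + (6 + 6)) = -141*(-3 + 12) = -141*9 = -1269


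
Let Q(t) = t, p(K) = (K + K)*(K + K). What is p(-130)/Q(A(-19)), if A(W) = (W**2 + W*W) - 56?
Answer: 33800/333 ≈ 101.50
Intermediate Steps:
A(W) = -56 + 2*W**2 (A(W) = (W**2 + W**2) - 56 = 2*W**2 - 56 = -56 + 2*W**2)
p(K) = 4*K**2 (p(K) = (2*K)*(2*K) = 4*K**2)
p(-130)/Q(A(-19)) = (4*(-130)**2)/(-56 + 2*(-19)**2) = (4*16900)/(-56 + 2*361) = 67600/(-56 + 722) = 67600/666 = 67600*(1/666) = 33800/333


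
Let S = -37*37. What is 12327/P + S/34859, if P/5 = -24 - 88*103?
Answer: -491914253/1583992960 ≈ -0.31055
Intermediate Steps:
S = -1369
P = -45440 (P = 5*(-24 - 88*103) = 5*(-24 - 9064) = 5*(-9088) = -45440)
12327/P + S/34859 = 12327/(-45440) - 1369/34859 = 12327*(-1/45440) - 1369*1/34859 = -12327/45440 - 1369/34859 = -491914253/1583992960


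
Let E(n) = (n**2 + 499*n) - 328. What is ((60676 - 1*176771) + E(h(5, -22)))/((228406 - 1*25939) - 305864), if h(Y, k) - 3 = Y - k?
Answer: 100553/103397 ≈ 0.97249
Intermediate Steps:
h(Y, k) = 3 + Y - k (h(Y, k) = 3 + (Y - k) = 3 + Y - k)
E(n) = -328 + n**2 + 499*n
((60676 - 1*176771) + E(h(5, -22)))/((228406 - 1*25939) - 305864) = ((60676 - 1*176771) + (-328 + (3 + 5 - 1*(-22))**2 + 499*(3 + 5 - 1*(-22))))/((228406 - 1*25939) - 305864) = ((60676 - 176771) + (-328 + (3 + 5 + 22)**2 + 499*(3 + 5 + 22)))/((228406 - 25939) - 305864) = (-116095 + (-328 + 30**2 + 499*30))/(202467 - 305864) = (-116095 + (-328 + 900 + 14970))/(-103397) = (-116095 + 15542)*(-1/103397) = -100553*(-1/103397) = 100553/103397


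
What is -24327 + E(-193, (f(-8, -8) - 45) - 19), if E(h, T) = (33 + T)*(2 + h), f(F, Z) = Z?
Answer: -16878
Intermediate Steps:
E(h, T) = (2 + h)*(33 + T)
-24327 + E(-193, (f(-8, -8) - 45) - 19) = -24327 + (66 + 2*((-8 - 45) - 19) + 33*(-193) + ((-8 - 45) - 19)*(-193)) = -24327 + (66 + 2*(-53 - 19) - 6369 + (-53 - 19)*(-193)) = -24327 + (66 + 2*(-72) - 6369 - 72*(-193)) = -24327 + (66 - 144 - 6369 + 13896) = -24327 + 7449 = -16878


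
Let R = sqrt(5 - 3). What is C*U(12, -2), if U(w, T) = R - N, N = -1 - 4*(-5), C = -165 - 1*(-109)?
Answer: 1064 - 56*sqrt(2) ≈ 984.80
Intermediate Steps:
C = -56 (C = -165 + 109 = -56)
R = sqrt(2) ≈ 1.4142
N = 19 (N = -1 + 20 = 19)
U(w, T) = -19 + sqrt(2) (U(w, T) = sqrt(2) - 1*19 = sqrt(2) - 19 = -19 + sqrt(2))
C*U(12, -2) = -56*(-19 + sqrt(2)) = 1064 - 56*sqrt(2)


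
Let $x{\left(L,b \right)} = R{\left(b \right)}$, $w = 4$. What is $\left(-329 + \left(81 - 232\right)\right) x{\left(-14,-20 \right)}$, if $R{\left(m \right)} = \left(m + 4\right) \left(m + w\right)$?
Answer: $-122880$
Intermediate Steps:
$R{\left(m \right)} = \left(4 + m\right)^{2}$ ($R{\left(m \right)} = \left(m + 4\right) \left(m + 4\right) = \left(4 + m\right) \left(4 + m\right) = \left(4 + m\right)^{2}$)
$x{\left(L,b \right)} = 16 + b^{2} + 8 b$
$\left(-329 + \left(81 - 232\right)\right) x{\left(-14,-20 \right)} = \left(-329 + \left(81 - 232\right)\right) \left(16 + \left(-20\right)^{2} + 8 \left(-20\right)\right) = \left(-329 - 151\right) \left(16 + 400 - 160\right) = \left(-480\right) 256 = -122880$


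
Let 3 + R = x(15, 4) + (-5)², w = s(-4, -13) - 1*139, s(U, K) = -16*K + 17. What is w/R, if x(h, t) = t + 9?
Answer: 86/35 ≈ 2.4571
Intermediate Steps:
s(U, K) = 17 - 16*K
w = 86 (w = (17 - 16*(-13)) - 1*139 = (17 + 208) - 139 = 225 - 139 = 86)
x(h, t) = 9 + t
R = 35 (R = -3 + ((9 + 4) + (-5)²) = -3 + (13 + 25) = -3 + 38 = 35)
w/R = 86/35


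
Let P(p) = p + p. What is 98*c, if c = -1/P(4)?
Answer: -49/4 ≈ -12.250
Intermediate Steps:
P(p) = 2*p
c = -⅛ (c = -1/(2*4) = -1/8 = -1*⅛ = -⅛ ≈ -0.12500)
98*c = 98*(-⅛) = -49/4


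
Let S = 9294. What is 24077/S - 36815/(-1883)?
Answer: 387495601/17500602 ≈ 22.142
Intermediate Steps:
24077/S - 36815/(-1883) = 24077/9294 - 36815/(-1883) = 24077*(1/9294) - 36815*(-1/1883) = 24077/9294 + 36815/1883 = 387495601/17500602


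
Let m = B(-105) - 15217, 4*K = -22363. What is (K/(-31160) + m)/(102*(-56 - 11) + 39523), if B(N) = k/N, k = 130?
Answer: -2096439763/4503236640 ≈ -0.46554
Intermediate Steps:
K = -22363/4 (K = (¼)*(-22363) = -22363/4 ≈ -5590.8)
B(N) = 130/N
m = -319583/21 (m = 130/(-105) - 15217 = 130*(-1/105) - 15217 = -26/21 - 15217 = -319583/21 ≈ -15218.)
(K/(-31160) + m)/(102*(-56 - 11) + 39523) = (-22363/4/(-31160) - 319583/21)/(102*(-56 - 11) + 39523) = (-22363/4*(-1/31160) - 319583/21)/(102*(-67) + 39523) = (1177/6560 - 319583/21)/(-6834 + 39523) = -2096439763/137760/32689 = -2096439763/137760*1/32689 = -2096439763/4503236640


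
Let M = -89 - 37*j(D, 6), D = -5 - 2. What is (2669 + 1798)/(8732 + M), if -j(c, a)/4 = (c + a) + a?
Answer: 4467/9383 ≈ 0.47607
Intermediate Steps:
D = -7
j(c, a) = -8*a - 4*c (j(c, a) = -4*((c + a) + a) = -4*((a + c) + a) = -4*(c + 2*a) = -8*a - 4*c)
M = 651 (M = -89 - 37*(-8*6 - 4*(-7)) = -89 - 37*(-48 + 28) = -89 - 37*(-20) = -89 + 740 = 651)
(2669 + 1798)/(8732 + M) = (2669 + 1798)/(8732 + 651) = 4467/9383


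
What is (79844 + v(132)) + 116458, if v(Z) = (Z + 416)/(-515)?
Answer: 101094982/515 ≈ 1.9630e+5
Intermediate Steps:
v(Z) = -416/515 - Z/515 (v(Z) = (416 + Z)*(-1/515) = -416/515 - Z/515)
(79844 + v(132)) + 116458 = (79844 + (-416/515 - 1/515*132)) + 116458 = (79844 + (-416/515 - 132/515)) + 116458 = (79844 - 548/515) + 116458 = 41119112/515 + 116458 = 101094982/515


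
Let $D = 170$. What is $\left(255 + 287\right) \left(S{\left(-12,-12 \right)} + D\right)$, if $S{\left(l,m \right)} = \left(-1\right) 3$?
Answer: $90514$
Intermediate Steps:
$S{\left(l,m \right)} = -3$
$\left(255 + 287\right) \left(S{\left(-12,-12 \right)} + D\right) = \left(255 + 287\right) \left(-3 + 170\right) = 542 \cdot 167 = 90514$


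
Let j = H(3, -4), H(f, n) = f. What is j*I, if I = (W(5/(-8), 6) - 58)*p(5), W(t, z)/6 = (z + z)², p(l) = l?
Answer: 12090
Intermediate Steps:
W(t, z) = 24*z² (W(t, z) = 6*(z + z)² = 6*(2*z)² = 6*(4*z²) = 24*z²)
j = 3
I = 4030 (I = (24*6² - 58)*5 = (24*36 - 58)*5 = (864 - 58)*5 = 806*5 = 4030)
j*I = 3*4030 = 12090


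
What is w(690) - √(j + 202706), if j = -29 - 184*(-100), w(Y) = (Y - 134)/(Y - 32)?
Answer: 278/329 - √221077 ≈ -469.34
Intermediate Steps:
w(Y) = (-134 + Y)/(-32 + Y)
j = 18371 (j = -29 + 18400 = 18371)
w(690) - √(j + 202706) = (-134 + 690)/(-32 + 690) - √(18371 + 202706) = 556/658 - √221077 = (1/658)*556 - √221077 = 278/329 - √221077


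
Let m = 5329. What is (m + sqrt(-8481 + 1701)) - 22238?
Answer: -16909 + 2*I*sqrt(1695) ≈ -16909.0 + 82.341*I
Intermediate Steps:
(m + sqrt(-8481 + 1701)) - 22238 = (5329 + sqrt(-8481 + 1701)) - 22238 = (5329 + sqrt(-6780)) - 22238 = (5329 + 2*I*sqrt(1695)) - 22238 = -16909 + 2*I*sqrt(1695)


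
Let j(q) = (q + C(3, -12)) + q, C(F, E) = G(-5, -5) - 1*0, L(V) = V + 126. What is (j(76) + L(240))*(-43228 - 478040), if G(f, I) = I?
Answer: -267410484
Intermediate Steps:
L(V) = 126 + V
C(F, E) = -5 (C(F, E) = -5 - 1*0 = -5 + 0 = -5)
j(q) = -5 + 2*q (j(q) = (q - 5) + q = (-5 + q) + q = -5 + 2*q)
(j(76) + L(240))*(-43228 - 478040) = ((-5 + 2*76) + (126 + 240))*(-43228 - 478040) = ((-5 + 152) + 366)*(-521268) = (147 + 366)*(-521268) = 513*(-521268) = -267410484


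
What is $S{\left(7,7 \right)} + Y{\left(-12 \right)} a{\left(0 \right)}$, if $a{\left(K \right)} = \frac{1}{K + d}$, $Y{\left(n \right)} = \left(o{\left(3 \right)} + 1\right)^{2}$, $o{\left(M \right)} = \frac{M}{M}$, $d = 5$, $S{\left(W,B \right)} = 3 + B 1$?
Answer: $\frac{54}{5} \approx 10.8$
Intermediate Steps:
$S{\left(W,B \right)} = 3 + B$
$o{\left(M \right)} = 1$
$Y{\left(n \right)} = 4$ ($Y{\left(n \right)} = \left(1 + 1\right)^{2} = 2^{2} = 4$)
$a{\left(K \right)} = \frac{1}{5 + K}$ ($a{\left(K \right)} = \frac{1}{K + 5} = \frac{1}{5 + K}$)
$S{\left(7,7 \right)} + Y{\left(-12 \right)} a{\left(0 \right)} = \left(3 + 7\right) + \frac{4}{5 + 0} = 10 + \frac{4}{5} = \frac{54}{5}$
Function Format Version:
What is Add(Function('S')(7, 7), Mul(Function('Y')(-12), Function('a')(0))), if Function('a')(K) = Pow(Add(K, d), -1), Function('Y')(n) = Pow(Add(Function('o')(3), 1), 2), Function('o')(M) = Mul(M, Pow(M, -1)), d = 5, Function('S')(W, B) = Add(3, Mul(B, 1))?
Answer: Rational(54, 5) ≈ 10.800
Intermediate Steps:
Function('S')(W, B) = Add(3, B)
Function('o')(M) = 1
Function('Y')(n) = 4 (Function('Y')(n) = Pow(Add(1, 1), 2) = Pow(2, 2) = 4)
Function('a')(K) = Pow(Add(5, K), -1) (Function('a')(K) = Pow(Add(K, 5), -1) = Pow(Add(5, K), -1))
Add(Function('S')(7, 7), Mul(Function('Y')(-12), Function('a')(0))) = Add(Add(3, 7), Mul(4, Pow(Add(5, 0), -1))) = Add(10, Mul(4, Pow(5, -1))) = Add(10, Mul(4, Rational(1, 5))) = Add(10, Rational(4, 5)) = Rational(54, 5)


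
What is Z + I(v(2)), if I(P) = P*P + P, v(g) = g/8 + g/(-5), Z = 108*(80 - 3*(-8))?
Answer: 4492749/400 ≈ 11232.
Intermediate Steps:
Z = 11232 (Z = 108*(80 + 24) = 108*104 = 11232)
v(g) = -3*g/40 (v(g) = g*(⅛) + g*(-⅕) = g/8 - g/5 = -3*g/40)
I(P) = P + P² (I(P) = P² + P = P + P²)
Z + I(v(2)) = 11232 + (-3/40*2)*(1 - 3/40*2) = 11232 - 3*(1 - 3/20)/20 = 11232 - 3/20*17/20 = 11232 - 51/400 = 4492749/400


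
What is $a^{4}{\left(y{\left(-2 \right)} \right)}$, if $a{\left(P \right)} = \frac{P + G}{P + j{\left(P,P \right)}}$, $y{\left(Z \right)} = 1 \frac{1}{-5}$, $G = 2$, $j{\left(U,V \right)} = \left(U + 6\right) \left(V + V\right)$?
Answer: $\frac{625}{2401} \approx 0.26031$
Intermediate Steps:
$j{\left(U,V \right)} = 2 V \left(6 + U\right)$ ($j{\left(U,V \right)} = \left(6 + U\right) 2 V = 2 V \left(6 + U\right)$)
$y{\left(Z \right)} = - \frac{1}{5}$ ($y{\left(Z \right)} = 1 \left(- \frac{1}{5}\right) = - \frac{1}{5}$)
$a{\left(P \right)} = \frac{2 + P}{P + 2 P \left(6 + P\right)}$ ($a{\left(P \right)} = \frac{P + 2}{P + 2 P \left(6 + P\right)} = \frac{2 + P}{P + 2 P \left(6 + P\right)}$)
$a^{4}{\left(y{\left(-2 \right)} \right)} = \left(\frac{2 - \frac{1}{5}}{\left(- \frac{1}{5}\right) \left(13 + 2 \left(- \frac{1}{5}\right)\right)}\right)^{4} = \left(\left(-5\right) \frac{1}{13 - \frac{2}{5}} \cdot \frac{9}{5}\right)^{4} = \left(\left(-5\right) \frac{1}{\frac{63}{5}} \cdot \frac{9}{5}\right)^{4} = \left(\left(-5\right) \frac{5}{63} \cdot \frac{9}{5}\right)^{4} = \left(- \frac{5}{7}\right)^{4} = \frac{625}{2401}$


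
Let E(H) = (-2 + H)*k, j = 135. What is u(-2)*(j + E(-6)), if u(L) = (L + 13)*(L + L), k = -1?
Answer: -6292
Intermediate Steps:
u(L) = 2*L*(13 + L) (u(L) = (13 + L)*(2*L) = 2*L*(13 + L))
E(H) = 2 - H (E(H) = (-2 + H)*(-1) = 2 - H)
u(-2)*(j + E(-6)) = (2*(-2)*(13 - 2))*(135 + (2 - 1*(-6))) = (2*(-2)*11)*(135 + (2 + 6)) = -44*(135 + 8) = -44*143 = -6292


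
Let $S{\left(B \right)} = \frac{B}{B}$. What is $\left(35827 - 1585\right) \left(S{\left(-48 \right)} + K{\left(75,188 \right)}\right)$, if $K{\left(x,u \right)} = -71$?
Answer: $-2396940$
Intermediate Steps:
$S{\left(B \right)} = 1$
$\left(35827 - 1585\right) \left(S{\left(-48 \right)} + K{\left(75,188 \right)}\right) = \left(35827 - 1585\right) \left(1 - 71\right) = 34242 \left(-70\right) = -2396940$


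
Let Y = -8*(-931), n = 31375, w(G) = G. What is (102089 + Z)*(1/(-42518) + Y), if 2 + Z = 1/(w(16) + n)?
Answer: 507408912376376067/667341269 ≈ 7.6034e+8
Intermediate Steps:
Z = -62781/31391 (Z = -2 + 1/(16 + 31375) = -2 + 1/31391 = -62781/31391 ≈ -2.0000)
Y = 7448
(102089 + Z)*(1/(-42518) + Y) = (102089 - 62781/31391)*(1/(-42518) + 7448) = 3204613018*(-1/42518 + 7448)/31391 = (3204613018/31391)*(316674063/42518) = 507408912376376067/667341269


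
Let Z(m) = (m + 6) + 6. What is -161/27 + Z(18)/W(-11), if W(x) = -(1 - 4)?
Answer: 109/27 ≈ 4.0370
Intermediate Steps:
W(x) = 3 (W(x) = -1*(-3) = 3)
Z(m) = 12 + m (Z(m) = (6 + m) + 6 = 12 + m)
-161/27 + Z(18)/W(-11) = -161/27 + (12 + 18)/3 = -161*1/27 + 30*(⅓) = -161/27 + 10 = 109/27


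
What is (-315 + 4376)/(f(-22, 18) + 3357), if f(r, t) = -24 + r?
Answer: 4061/3311 ≈ 1.2265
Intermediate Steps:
(-315 + 4376)/(f(-22, 18) + 3357) = (-315 + 4376)/((-24 - 22) + 3357) = 4061/(-46 + 3357) = 4061/3311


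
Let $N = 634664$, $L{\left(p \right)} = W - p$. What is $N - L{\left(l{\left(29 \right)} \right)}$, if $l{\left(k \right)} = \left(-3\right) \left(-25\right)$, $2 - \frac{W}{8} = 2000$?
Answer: $650723$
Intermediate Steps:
$W = -15984$ ($W = 16 - 16000 = -15984$)
$l{\left(k \right)} = 75$
$L{\left(p \right)} = -15984 - p$
$N - L{\left(l{\left(29 \right)} \right)} = 634664 - \left(-15984 - 75\right) = 634664 - -16059 = 634664 + 16059 = 650723$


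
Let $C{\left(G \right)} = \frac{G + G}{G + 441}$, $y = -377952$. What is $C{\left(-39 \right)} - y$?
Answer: $\frac{25322771}{67} \approx 3.7795 \cdot 10^{5}$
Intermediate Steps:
$C{\left(G \right)} = \frac{2 G}{441 + G}$
$C{\left(-39 \right)} - y = 2 \left(-39\right) \frac{1}{441 - 39} - -377952 = 2 \left(-39\right) \frac{1}{402} + 377952 = - \frac{13}{67} + 377952 = \frac{25322771}{67}$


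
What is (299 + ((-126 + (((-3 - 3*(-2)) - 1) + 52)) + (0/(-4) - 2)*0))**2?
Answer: 51529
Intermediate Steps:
(299 + ((-126 + (((-3 - 3*(-2)) - 1) + 52)) + (0/(-4) - 2)*0))**2 = (299 + ((-126 + (((-3 + 6) - 1) + 52)) + (0*(-1/4) - 2)*0))**2 = (299 + ((-126 + ((3 - 1) + 52)) + (0 - 2)*0))**2 = (299 + ((-126 + (2 + 52)) - 2*0))**2 = (299 + ((-126 + 54) + 0))**2 = (299 + (-72 + 0))**2 = (299 - 72)**2 = 227**2 = 51529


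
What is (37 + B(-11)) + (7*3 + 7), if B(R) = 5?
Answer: 70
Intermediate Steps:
(37 + B(-11)) + (7*3 + 7) = (37 + 5) + (7*3 + 7) = 42 + (21 + 7) = 42 + 28 = 70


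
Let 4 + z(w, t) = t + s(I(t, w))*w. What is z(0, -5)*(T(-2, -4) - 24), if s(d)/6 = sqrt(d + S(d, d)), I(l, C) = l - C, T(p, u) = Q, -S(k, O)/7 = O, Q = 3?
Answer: 189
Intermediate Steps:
S(k, O) = -7*O
T(p, u) = 3
s(d) = 6*sqrt(6)*sqrt(-d) (s(d) = 6*sqrt(d - 7*d) = 6*sqrt(-6*d) = 6*(sqrt(6)*sqrt(-d)) = 6*sqrt(6)*sqrt(-d))
z(w, t) = -4 + t + 6*w*sqrt(6)*sqrt(w - t) (z(w, t) = -4 + (t + (6*sqrt(6)*sqrt(-(t - w)))*w) = -4 + (t + (6*sqrt(6)*sqrt(w - t))*w) = -4 + (t + 6*w*sqrt(6)*sqrt(w - t)) = -4 + t + 6*w*sqrt(6)*sqrt(w - t))
z(0, -5)*(T(-2, -4) - 24) = (-4 - 5 + 6*0*sqrt(-6*(-5) + 6*0))*(3 - 24) = (-4 - 5 + 6*0*sqrt(30 + 0))*(-21) = (-4 - 5 + 6*0*sqrt(30))*(-21) = (-4 - 5 + 0)*(-21) = -9*(-21) = 189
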